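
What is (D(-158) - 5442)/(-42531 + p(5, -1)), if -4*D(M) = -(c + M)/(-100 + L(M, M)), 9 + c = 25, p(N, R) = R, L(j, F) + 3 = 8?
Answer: 1033909/8081080 ≈ 0.12794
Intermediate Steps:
L(j, F) = 5 (L(j, F) = -3 + 8 = 5)
c = 16 (c = -9 + 25 = 16)
D(M) = -4/95 - M/380 (D(M) = -(-1)*(16 + M)/(-100 + 5)/4 = -(-1)*(16 + M)/(-95)/4 = -(-1)*(16 + M)*(-1/95)/4 = -(-1)*(-16/95 - M/95)/4 = -(16/95 + M/95)/4 = -4/95 - M/380)
(D(-158) - 5442)/(-42531 + p(5, -1)) = ((-4/95 - 1/380*(-158)) - 5442)/(-42531 - 1) = ((-4/95 + 79/190) - 5442)/(-42532) = (71/190 - 5442)*(-1/42532) = -1033909/190*(-1/42532) = 1033909/8081080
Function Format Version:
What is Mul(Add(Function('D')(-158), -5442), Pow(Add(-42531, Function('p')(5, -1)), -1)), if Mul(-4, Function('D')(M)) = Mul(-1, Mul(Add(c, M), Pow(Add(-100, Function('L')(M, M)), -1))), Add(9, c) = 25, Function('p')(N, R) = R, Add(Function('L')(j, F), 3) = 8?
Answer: Rational(1033909, 8081080) ≈ 0.12794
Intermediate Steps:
Function('L')(j, F) = 5 (Function('L')(j, F) = Add(-3, 8) = 5)
c = 16 (c = Add(-9, 25) = 16)
Function('D')(M) = Add(Rational(-4, 95), Mul(Rational(-1, 380), M)) (Function('D')(M) = Mul(Rational(-1, 4), Mul(-1, Mul(Add(16, M), Pow(Add(-100, 5), -1)))) = Mul(Rational(-1, 4), Mul(-1, Mul(Add(16, M), Pow(-95, -1)))) = Mul(Rational(-1, 4), Mul(-1, Mul(Add(16, M), Rational(-1, 95)))) = Mul(Rational(-1, 4), Mul(-1, Add(Rational(-16, 95), Mul(Rational(-1, 95), M)))) = Mul(Rational(-1, 4), Add(Rational(16, 95), Mul(Rational(1, 95), M))) = Add(Rational(-4, 95), Mul(Rational(-1, 380), M)))
Mul(Add(Function('D')(-158), -5442), Pow(Add(-42531, Function('p')(5, -1)), -1)) = Mul(Add(Add(Rational(-4, 95), Mul(Rational(-1, 380), -158)), -5442), Pow(Add(-42531, -1), -1)) = Mul(Add(Add(Rational(-4, 95), Rational(79, 190)), -5442), Pow(-42532, -1)) = Mul(Add(Rational(71, 190), -5442), Rational(-1, 42532)) = Mul(Rational(-1033909, 190), Rational(-1, 42532)) = Rational(1033909, 8081080)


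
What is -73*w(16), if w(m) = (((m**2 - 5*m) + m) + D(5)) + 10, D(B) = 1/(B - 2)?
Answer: -44311/3 ≈ -14770.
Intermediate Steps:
D(B) = 1/(-2 + B)
w(m) = 31/3 + m**2 - 4*m (w(m) = (((m**2 - 5*m) + m) + 1/(-2 + 5)) + 10 = ((m**2 - 4*m) + 1/3) + 10 = (1/3 + m**2 - 4*m) + 10 = 31/3 + m**2 - 4*m)
-73*w(16) = -73*(31/3 + 16**2 - 4*16) = -73*(31/3 + 256 - 64) = -73*607/3 = -44311/3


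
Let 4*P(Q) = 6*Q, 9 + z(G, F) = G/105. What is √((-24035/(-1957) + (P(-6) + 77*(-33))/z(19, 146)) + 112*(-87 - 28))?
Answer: 10*I*√286066996955/47689 ≈ 112.15*I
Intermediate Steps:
z(G, F) = -9 + G/105
P(Q) = 3*Q/2 (P(Q) = (6*Q)/4 = 3*Q/2)
√((-24035/(-1957) + (P(-6) + 77*(-33))/z(19, 146)) + 112*(-87 - 28)) = √((-24035/(-1957) + ((3/2)*(-6) + 77*(-33))/(-9 + (1/105)*19)) + 112*(-87 - 28)) = √((-24035*(-1/1957) + (-9 - 2541)/(-9 + 19/105)) + 112*(-115)) = √((1265/103 - 2550/(-926/105)) - 12880) = √((1265/103 - 2550*(-105/926)) - 12880) = √((1265/103 + 133875/463) - 12880) = √(14374820/47689 - 12880) = √(-599859500/47689) = 10*I*√286066996955/47689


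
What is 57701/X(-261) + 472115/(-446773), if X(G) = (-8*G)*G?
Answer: -283066816193/243476988264 ≈ -1.1626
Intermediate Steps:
X(G) = -8*G²
57701/X(-261) + 472115/(-446773) = 57701/((-8*(-261)²)) + 472115/(-446773) = 57701/((-8*68121)) + 472115*(-1/446773) = 57701/(-544968) - 472115/446773 = 57701*(-1/544968) - 472115/446773 = -57701/544968 - 472115/446773 = -283066816193/243476988264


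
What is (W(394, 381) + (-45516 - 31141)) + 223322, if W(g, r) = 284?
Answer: 146949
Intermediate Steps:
(W(394, 381) + (-45516 - 31141)) + 223322 = (284 + (-45516 - 31141)) + 223322 = (284 - 76657) + 223322 = -76373 + 223322 = 146949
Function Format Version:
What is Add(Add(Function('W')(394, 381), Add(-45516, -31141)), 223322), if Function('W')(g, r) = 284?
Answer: 146949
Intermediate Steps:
Add(Add(Function('W')(394, 381), Add(-45516, -31141)), 223322) = Add(Add(284, Add(-45516, -31141)), 223322) = Add(Add(284, -76657), 223322) = Add(-76373, 223322) = 146949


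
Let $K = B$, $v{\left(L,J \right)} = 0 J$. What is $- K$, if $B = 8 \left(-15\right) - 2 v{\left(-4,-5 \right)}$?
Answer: $120$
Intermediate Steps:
$v{\left(L,J \right)} = 0$
$B = -120$ ($B = 8 \left(-15\right) - 0 = -120 + 0 = -120$)
$K = -120$
$- K = \left(-1\right) \left(-120\right) = 120$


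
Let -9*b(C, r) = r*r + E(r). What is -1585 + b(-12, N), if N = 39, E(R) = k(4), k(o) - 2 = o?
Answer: -5264/3 ≈ -1754.7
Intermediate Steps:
k(o) = 2 + o
E(R) = 6 (E(R) = 2 + 4 = 6)
b(C, r) = -⅔ - r²/9 (b(C, r) = -(r*r + 6)/9 = -(r² + 6)/9 = -(6 + r²)/9 = -⅔ - r²/9)
-1585 + b(-12, N) = -1585 + (-⅔ - ⅑*39²) = -1585 + (-⅔ - ⅑*1521) = -1585 + (-⅔ - 169) = -1585 - 509/3 = -5264/3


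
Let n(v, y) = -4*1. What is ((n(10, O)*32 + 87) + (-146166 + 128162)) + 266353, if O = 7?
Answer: 248308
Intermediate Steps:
n(v, y) = -4
((n(10, O)*32 + 87) + (-146166 + 128162)) + 266353 = ((-4*32 + 87) + (-146166 + 128162)) + 266353 = ((-128 + 87) - 18004) + 266353 = (-41 - 18004) + 266353 = -18045 + 266353 = 248308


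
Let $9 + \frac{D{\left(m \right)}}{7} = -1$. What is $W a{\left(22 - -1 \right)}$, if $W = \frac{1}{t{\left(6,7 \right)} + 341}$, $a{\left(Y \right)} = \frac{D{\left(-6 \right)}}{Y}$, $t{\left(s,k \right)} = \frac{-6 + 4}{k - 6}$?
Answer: $- \frac{70}{7797} \approx -0.0089778$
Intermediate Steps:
$D{\left(m \right)} = -70$ ($D{\left(m \right)} = -63 + 7 \left(-1\right) = -63 - 7 = -70$)
$t{\left(s,k \right)} = - \frac{2}{-6 + k}$
$a{\left(Y \right)} = - \frac{70}{Y}$
$W = \frac{1}{339}$ ($W = \frac{1}{- \frac{2}{-6 + 7} + 341} = \frac{1}{- \frac{2}{1} + 341} = \frac{1}{\left(-2\right) 1 + 341} = \frac{1}{-2 + 341} = \frac{1}{339} \approx 0.0029499$)
$W a{\left(22 - -1 \right)} = \frac{\left(-70\right) \frac{1}{22 - -1}}{339} = \frac{\left(-70\right) \frac{1}{22 + 1}}{339} = \frac{\left(-70\right) \frac{1}{23}}{339} = \frac{1}{339} \left(- \frac{70}{23}\right) = - \frac{70}{7797}$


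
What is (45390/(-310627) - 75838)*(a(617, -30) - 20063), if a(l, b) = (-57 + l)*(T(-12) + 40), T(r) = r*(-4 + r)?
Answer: -2587942635018312/310627 ≈ -8.3314e+9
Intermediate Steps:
a(l, b) = -13224 + 232*l (a(l, b) = (-57 + l)*(-12*(-4 - 12) + 40) = (-57 + l)*(-12*(-16) + 40) = (-57 + l)*(192 + 40) = (-57 + l)*232 = -13224 + 232*l)
(45390/(-310627) - 75838)*(a(617, -30) - 20063) = (45390/(-310627) - 75838)*((-13224 + 232*617) - 20063) = (45390*(-1/310627) - 75838)*((-13224 + 143144) - 20063) = (-45390/310627 - 75838)*(129920 - 20063) = -23557375816/310627*109857 = -2587942635018312/310627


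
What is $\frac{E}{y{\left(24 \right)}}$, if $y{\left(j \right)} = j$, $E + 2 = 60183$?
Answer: $\frac{60181}{24} \approx 2507.5$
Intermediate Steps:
$E = 60181$ ($E = -2 + 60183 = 60181$)
$\frac{E}{y{\left(24 \right)}} = \frac{60181}{24}$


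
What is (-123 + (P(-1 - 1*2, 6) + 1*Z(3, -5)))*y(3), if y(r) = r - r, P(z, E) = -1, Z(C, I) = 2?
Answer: 0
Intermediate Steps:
y(r) = 0
(-123 + (P(-1 - 1*2, 6) + 1*Z(3, -5)))*y(3) = (-123 + (-1 + 1*2))*0 = (-123 + (-1 + 2))*0 = (-123 + 1)*0 = -122*0 = 0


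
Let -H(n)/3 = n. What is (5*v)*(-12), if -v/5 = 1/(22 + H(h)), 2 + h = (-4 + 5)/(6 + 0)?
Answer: 120/11 ≈ 10.909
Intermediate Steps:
h = -11/6 (h = -2 + (-4 + 5)/(6 + 0) = -2 + 1/6 = -2 + 1*(⅙) = -2 + ⅙ = -11/6 ≈ -1.8333)
H(n) = -3*n
v = -2/11 (v = -5/(22 - 3*(-11/6)) = -5/(22 + 11/2) = -5/55/2 = -5*2/55 = -2/11 ≈ -0.18182)
(5*v)*(-12) = (5*(-2/11))*(-12) = -10/11*(-12) = 120/11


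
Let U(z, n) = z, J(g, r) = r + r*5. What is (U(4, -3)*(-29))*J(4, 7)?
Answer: -4872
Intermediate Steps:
J(g, r) = 6*r (J(g, r) = r + 5*r = 6*r)
(U(4, -3)*(-29))*J(4, 7) = (4*(-29))*(6*7) = -116*42 = -4872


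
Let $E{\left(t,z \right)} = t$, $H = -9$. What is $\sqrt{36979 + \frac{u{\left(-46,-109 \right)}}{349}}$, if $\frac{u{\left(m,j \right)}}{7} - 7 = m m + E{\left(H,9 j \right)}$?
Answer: $\frac{\sqrt{4509243681}}{349} \approx 192.41$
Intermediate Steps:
$u{\left(m,j \right)} = -14 + 7 m^{2}$ ($u{\left(m,j \right)} = 49 + 7 \left(m m - 9\right) = 49 + 7 \left(m^{2} - 9\right) = 49 + 7 \left(-9 + m^{2}\right) = 49 + \left(-63 + 7 m^{2}\right) = -14 + 7 m^{2}$)
$\sqrt{36979 + \frac{u{\left(-46,-109 \right)}}{349}} = \sqrt{36979 + \frac{-14 + 7 \left(-46\right)^{2}}{349}} = \sqrt{36979 + \left(-14 + 7 \cdot 2116\right) \frac{1}{349}} = \sqrt{36979 + \left(-14 + 14812\right) \frac{1}{349}} = \sqrt{36979 + 14798 \cdot \frac{1}{349}} = \sqrt{36979 + \frac{14798}{349}} = \sqrt{\frac{12920469}{349}} = \frac{\sqrt{4509243681}}{349}$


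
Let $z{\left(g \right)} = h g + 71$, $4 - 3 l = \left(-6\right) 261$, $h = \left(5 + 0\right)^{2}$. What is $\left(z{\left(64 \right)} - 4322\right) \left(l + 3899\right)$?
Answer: $- \frac{35170817}{3} \approx -1.1724 \cdot 10^{7}$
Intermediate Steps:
$h = 25$ ($h = 5^{2} = 25$)
$l = \frac{1570}{3}$ ($l = \frac{4}{3} - \frac{\left(-6\right) 261}{3} = \frac{4}{3} - -522 = \frac{4}{3} + 522 = \frac{1570}{3} \approx 523.33$)
$z{\left(g \right)} = 71 + 25 g$ ($z{\left(g \right)} = 25 g + 71 = 71 + 25 g$)
$\left(z{\left(64 \right)} - 4322\right) \left(l + 3899\right) = \left(\left(71 + 25 \cdot 64\right) - 4322\right) \left(\frac{1570}{3} + 3899\right) = \left(\left(71 + 1600\right) - 4322\right) \frac{13267}{3} = \left(1671 - 4322\right) \frac{13267}{3} = \left(-2651\right) \frac{13267}{3} = - \frac{35170817}{3}$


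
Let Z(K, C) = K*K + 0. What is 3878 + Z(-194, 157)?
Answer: 41514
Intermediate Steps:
Z(K, C) = K² (Z(K, C) = K² + 0 = K²)
3878 + Z(-194, 157) = 3878 + (-194)² = 3878 + 37636 = 41514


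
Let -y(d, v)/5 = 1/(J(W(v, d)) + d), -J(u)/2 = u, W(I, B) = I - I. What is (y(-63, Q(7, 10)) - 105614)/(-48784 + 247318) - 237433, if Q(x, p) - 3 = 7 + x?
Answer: -2969733616663/12507642 ≈ -2.3743e+5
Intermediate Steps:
W(I, B) = 0
J(u) = -2*u
Q(x, p) = 10 + x (Q(x, p) = 3 + (7 + x) = 10 + x)
y(d, v) = -5/d (y(d, v) = -5/(-2*0 + d) = -5/(0 + d) = -5/d)
(y(-63, Q(7, 10)) - 105614)/(-48784 + 247318) - 237433 = (-5/(-63) - 105614)/(-48784 + 247318) - 237433 = (-5*(-1/63) - 105614)/198534 - 237433 = (5/63 - 105614)*(1/198534) - 237433 = -6653677/63*1/198534 - 237433 = -6653677/12507642 - 237433 = -2969733616663/12507642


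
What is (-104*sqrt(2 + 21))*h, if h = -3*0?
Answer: 0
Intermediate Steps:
h = 0
(-104*sqrt(2 + 21))*h = -104*sqrt(2 + 21)*0 = -104*sqrt(23)*0 = 0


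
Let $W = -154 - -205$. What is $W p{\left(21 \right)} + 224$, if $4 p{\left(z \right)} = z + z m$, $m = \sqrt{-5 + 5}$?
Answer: $\frac{1967}{4} \approx 491.75$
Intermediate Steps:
$m = 0$ ($m = \sqrt{0} = 0$)
$p{\left(z \right)} = \frac{z}{4}$ ($p{\left(z \right)} = \frac{z + z 0}{4} = \frac{z + 0}{4} = \frac{z}{4}$)
$W = 51$ ($W = -154 + 205 = 51$)
$W p{\left(21 \right)} + 224 = 51 \cdot \frac{1}{4} \cdot 21 + 224 = 51 \cdot \frac{21}{4} + 224 = \frac{1071}{4} + 224 = \frac{1967}{4}$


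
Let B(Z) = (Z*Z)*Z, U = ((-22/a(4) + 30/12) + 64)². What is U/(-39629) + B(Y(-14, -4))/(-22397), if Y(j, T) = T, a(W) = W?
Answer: -80802981/887570713 ≈ -0.091038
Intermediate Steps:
U = 3721 (U = ((-22/4 + 30/12) + 64)² = ((-22*¼ + 30*(1/12)) + 64)² = ((-11/2 + 5/2) + 64)² = (-3 + 64)² = 61² = 3721)
B(Z) = Z³ (B(Z) = Z²*Z = Z³)
U/(-39629) + B(Y(-14, -4))/(-22397) = 3721/(-39629) + (-4)³/(-22397) = 3721*(-1/39629) - 64*(-1/22397) = -3721/39629 + 64/22397 = -80802981/887570713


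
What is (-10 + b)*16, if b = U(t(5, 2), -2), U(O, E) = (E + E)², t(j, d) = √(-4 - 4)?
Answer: 96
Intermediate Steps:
t(j, d) = 2*I*√2 (t(j, d) = √(-8) = 2*I*√2)
U(O, E) = 4*E² (U(O, E) = (2*E)² = 4*E²)
b = 16 (b = 4*(-2)² = 4*4 = 16)
(-10 + b)*16 = (-10 + 16)*16 = 6*16 = 96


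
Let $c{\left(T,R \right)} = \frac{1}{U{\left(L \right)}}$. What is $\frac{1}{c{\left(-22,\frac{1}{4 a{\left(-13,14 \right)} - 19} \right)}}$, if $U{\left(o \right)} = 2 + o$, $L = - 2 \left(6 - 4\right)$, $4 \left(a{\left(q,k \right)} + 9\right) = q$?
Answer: $-2$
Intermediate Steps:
$a{\left(q,k \right)} = -9 + \frac{q}{4}$
$L = -4$ ($L = \left(-2\right) 2 = -4$)
$c{\left(T,R \right)} = - \frac{1}{2}$ ($c{\left(T,R \right)} = \frac{1}{2 - 4} = \frac{1}{-2} = - \frac{1}{2}$)
$\frac{1}{c{\left(-22,\frac{1}{4 a{\left(-13,14 \right)} - 19} \right)}} = \frac{1}{- \frac{1}{2}} = -2$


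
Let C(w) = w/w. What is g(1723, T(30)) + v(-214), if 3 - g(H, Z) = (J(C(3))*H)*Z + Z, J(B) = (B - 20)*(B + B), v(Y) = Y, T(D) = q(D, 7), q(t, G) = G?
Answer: 458100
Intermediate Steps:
C(w) = 1
T(D) = 7
J(B) = 2*B*(-20 + B) (J(B) = (-20 + B)*(2*B) = 2*B*(-20 + B))
g(H, Z) = 3 - Z + 38*H*Z (g(H, Z) = 3 - (((2*1*(-20 + 1))*H)*Z + Z) = 3 - (((2*1*(-19))*H)*Z + Z) = 3 - ((-38*H)*Z + Z) = 3 - (-38*H*Z + Z) = 3 - (Z - 38*H*Z) = 3 + (-Z + 38*H*Z) = 3 - Z + 38*H*Z)
g(1723, T(30)) + v(-214) = (3 - 1*7 + 38*1723*7) - 214 = (3 - 7 + 458318) - 214 = 458314 - 214 = 458100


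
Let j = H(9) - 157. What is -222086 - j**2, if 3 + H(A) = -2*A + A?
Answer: -250647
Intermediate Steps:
H(A) = -3 - A (H(A) = -3 + (-2*A + A) = -3 - A)
j = -169 (j = (-3 - 1*9) - 157 = (-3 - 9) - 157 = -12 - 157 = -169)
-222086 - j**2 = -222086 - 1*(-169)**2 = -222086 - 1*28561 = -222086 - 28561 = -250647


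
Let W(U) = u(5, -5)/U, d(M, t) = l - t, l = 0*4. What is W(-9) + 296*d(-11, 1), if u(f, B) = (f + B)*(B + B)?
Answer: -296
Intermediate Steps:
u(f, B) = 2*B*(B + f) (u(f, B) = (B + f)*(2*B) = 2*B*(B + f))
l = 0
d(M, t) = -t (d(M, t) = 0 - t = -t)
W(U) = 0 (W(U) = (2*(-5)*(-5 + 5))/U = (2*(-5)*0)/U = 0/U = 0)
W(-9) + 296*d(-11, 1) = 0 + 296*(-1*1) = 0 + 296*(-1) = 0 - 296 = -296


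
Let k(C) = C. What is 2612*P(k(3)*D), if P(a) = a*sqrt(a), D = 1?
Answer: 7836*sqrt(3) ≈ 13572.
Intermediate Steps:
P(a) = a**(3/2)
2612*P(k(3)*D) = 2612*(3*1)**(3/2) = 2612*3**(3/2) = 2612*(3*sqrt(3)) = 7836*sqrt(3)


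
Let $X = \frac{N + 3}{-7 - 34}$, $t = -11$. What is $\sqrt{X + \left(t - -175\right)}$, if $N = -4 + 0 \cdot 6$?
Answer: $\frac{5 \sqrt{11029}}{41} \approx 12.807$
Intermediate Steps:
$N = -4$ ($N = -4 + 0 = -4$)
$X = \frac{1}{41}$ ($X = \frac{-4 + 3}{-7 - 34} = \frac{1}{-41} \left(-1\right) = \left(- \frac{1}{41}\right) \left(-1\right) = \frac{1}{41} \approx 0.02439$)
$\sqrt{X + \left(t - -175\right)} = \sqrt{\frac{1}{41} - -164} = \sqrt{\frac{1}{41} + \left(-11 + 175\right)} = \sqrt{\frac{1}{41} + 164} = \sqrt{\frac{6725}{41}} = \frac{5 \sqrt{11029}}{41}$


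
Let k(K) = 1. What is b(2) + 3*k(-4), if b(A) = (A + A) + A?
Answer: 9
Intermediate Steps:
b(A) = 3*A (b(A) = 2*A + A = 3*A)
b(2) + 3*k(-4) = 3*2 + 3*1 = 6 + 3 = 9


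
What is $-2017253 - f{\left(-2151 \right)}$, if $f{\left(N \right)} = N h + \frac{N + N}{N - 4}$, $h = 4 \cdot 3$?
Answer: $- \frac{4291559657}{2155} \approx -1.9914 \cdot 10^{6}$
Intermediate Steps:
$h = 12$
$f{\left(N \right)} = 12 N + \frac{2 N}{-4 + N}$ ($f{\left(N \right)} = N 12 + \frac{N + N}{N - 4} = 12 N + \frac{2 N}{-4 + N}$)
$-2017253 - f{\left(-2151 \right)} = -2017253 - 2 \left(-2151\right) \frac{1}{-4 - 2151} \left(-23 + 6 \left(-2151\right)\right) = -2017253 - 2 \left(-2151\right) \frac{1}{-2155} \left(-23 - 12906\right) = -2017253 - 2 \left(-2151\right) \left(- \frac{1}{2155}\right) \left(-12929\right) = -2017253 - - \frac{55620558}{2155} = -2017253 + \frac{55620558}{2155} = - \frac{4291559657}{2155}$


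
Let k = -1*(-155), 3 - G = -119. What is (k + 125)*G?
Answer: 34160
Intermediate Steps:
G = 122 (G = 3 - 1*(-119) = 3 + 119 = 122)
k = 155
(k + 125)*G = (155 + 125)*122 = 280*122 = 34160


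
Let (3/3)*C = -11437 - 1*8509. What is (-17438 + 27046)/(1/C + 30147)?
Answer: 191641168/601312061 ≈ 0.31871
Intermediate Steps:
C = -19946 (C = -11437 - 1*8509 = -11437 - 8509 = -19946)
(-17438 + 27046)/(1/C + 30147) = (-17438 + 27046)/(1/(-19946) + 30147) = 9608/(-1/19946 + 30147) = 9608/(601312061/19946) = 9608*(19946/601312061) = 191641168/601312061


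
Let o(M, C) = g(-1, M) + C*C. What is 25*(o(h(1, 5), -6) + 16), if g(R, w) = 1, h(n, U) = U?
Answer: 1325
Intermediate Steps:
o(M, C) = 1 + C² (o(M, C) = 1 + C*C = 1 + C²)
25*(o(h(1, 5), -6) + 16) = 25*((1 + (-6)²) + 16) = 25*((1 + 36) + 16) = 25*(37 + 16) = 25*53 = 1325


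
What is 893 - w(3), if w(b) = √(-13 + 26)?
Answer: 893 - √13 ≈ 889.39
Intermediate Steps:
w(b) = √13
893 - w(3) = 893 - √13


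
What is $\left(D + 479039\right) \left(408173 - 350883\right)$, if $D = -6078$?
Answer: $27095935690$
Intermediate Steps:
$\left(D + 479039\right) \left(408173 - 350883\right) = \left(-6078 + 479039\right) \left(408173 - 350883\right) = 472961 \cdot 57290 = 27095935690$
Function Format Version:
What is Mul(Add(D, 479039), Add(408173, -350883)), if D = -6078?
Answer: 27095935690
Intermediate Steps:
Mul(Add(D, 479039), Add(408173, -350883)) = Mul(Add(-6078, 479039), Add(408173, -350883)) = Mul(472961, 57290) = 27095935690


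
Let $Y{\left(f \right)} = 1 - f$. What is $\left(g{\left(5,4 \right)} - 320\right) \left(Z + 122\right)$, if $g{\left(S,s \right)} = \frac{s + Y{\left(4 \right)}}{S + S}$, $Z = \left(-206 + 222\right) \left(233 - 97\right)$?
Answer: $- \frac{3675651}{5} \approx -7.3513 \cdot 10^{5}$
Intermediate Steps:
$Z = 2176$ ($Z = 16 \cdot 136 = 2176$)
$g{\left(S,s \right)} = \frac{-3 + s}{2 S}$ ($g{\left(S,s \right)} = \frac{s + \left(1 - 4\right)}{S + S} = \frac{s + \left(1 - 4\right)}{2 S} = \left(s - 3\right) \frac{1}{2 S} = \left(-3 + s\right) \frac{1}{2 S} = \frac{-3 + s}{2 S}$)
$\left(g{\left(5,4 \right)} - 320\right) \left(Z + 122\right) = \left(\frac{-3 + 4}{2 \cdot 5} - 320\right) \left(2176 + 122\right) = \left(\frac{1}{2} \cdot \frac{1}{5} \cdot 1 - 320\right) 2298 = \left(\frac{1}{10} - 320\right) 2298 = \left(- \frac{3199}{10}\right) 2298 = - \frac{3675651}{5}$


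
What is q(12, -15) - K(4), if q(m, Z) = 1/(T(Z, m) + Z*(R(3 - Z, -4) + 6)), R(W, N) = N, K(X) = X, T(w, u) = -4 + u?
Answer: -89/22 ≈ -4.0455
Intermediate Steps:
q(m, Z) = 1/(-4 + m + 2*Z) (q(m, Z) = 1/((-4 + m) + Z*(-4 + 6)) = 1/((-4 + m) + Z*2) = 1/((-4 + m) + 2*Z) = 1/(-4 + m + 2*Z))
q(12, -15) - K(4) = 1/(-4 + 12 + 2*(-15)) - 1*4 = 1/(-4 + 12 - 30) - 4 = 1/(-22) - 4 = -1/22 - 4 = -89/22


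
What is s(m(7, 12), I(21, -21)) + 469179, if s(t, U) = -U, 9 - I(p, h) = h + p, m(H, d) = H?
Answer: 469170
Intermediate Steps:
I(p, h) = 9 - h - p (I(p, h) = 9 - (h + p) = 9 + (-h - p) = 9 - h - p)
s(m(7, 12), I(21, -21)) + 469179 = -(9 - 1*(-21) - 1*21) + 469179 = -(9 + 21 - 21) + 469179 = -1*9 + 469179 = -9 + 469179 = 469170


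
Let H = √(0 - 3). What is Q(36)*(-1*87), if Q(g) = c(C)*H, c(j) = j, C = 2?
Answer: -174*I*√3 ≈ -301.38*I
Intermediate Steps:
H = I*√3 (H = √(-3) = I*√3 ≈ 1.732*I)
Q(g) = 2*I*√3 (Q(g) = 2*(I*√3) = 2*I*√3)
Q(36)*(-1*87) = (2*I*√3)*(-1*87) = (2*I*√3)*(-87) = -174*I*√3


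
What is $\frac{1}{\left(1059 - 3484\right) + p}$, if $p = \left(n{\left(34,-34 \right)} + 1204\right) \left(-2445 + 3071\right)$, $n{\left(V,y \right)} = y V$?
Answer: $\frac{1}{27623} \approx 3.6202 \cdot 10^{-5}$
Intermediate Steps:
$n{\left(V,y \right)} = V y$
$p = 30048$ ($p = \left(34 \left(-34\right) + 1204\right) \left(-2445 + 3071\right) = \left(-1156 + 1204\right) 626 = 48 \cdot 626 = 30048$)
$\frac{1}{\left(1059 - 3484\right) + p} = \frac{1}{\left(1059 - 3484\right) + 30048} = \frac{1}{-2425 + 30048} = \frac{1}{27623}$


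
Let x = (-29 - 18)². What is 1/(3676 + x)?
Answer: 1/5885 ≈ 0.00016992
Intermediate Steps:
x = 2209 (x = (-47)² = 2209)
1/(3676 + x) = 1/(3676 + 2209) = 1/5885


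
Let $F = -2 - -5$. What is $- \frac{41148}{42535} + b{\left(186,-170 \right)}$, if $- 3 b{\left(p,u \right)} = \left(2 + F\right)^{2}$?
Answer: $- \frac{1186819}{127605} \approx -9.3007$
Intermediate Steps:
$F = 3$ ($F = -2 + 5 = 3$)
$b{\left(p,u \right)} = - \frac{25}{3}$ ($b{\left(p,u \right)} = - \frac{\left(2 + 3\right)^{2}}{3} = - \frac{5^{2}}{3} = \left(- \frac{1}{3}\right) 25 = - \frac{25}{3}$)
$- \frac{41148}{42535} + b{\left(186,-170 \right)} = - \frac{41148}{42535} - \frac{25}{3} = - \frac{1186819}{127605}$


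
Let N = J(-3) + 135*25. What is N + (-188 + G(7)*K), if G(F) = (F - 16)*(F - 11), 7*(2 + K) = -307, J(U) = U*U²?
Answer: 10564/7 ≈ 1509.1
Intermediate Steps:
J(U) = U³
K = -321/7 (K = -2 + (⅐)*(-307) = -2 - 307/7 = -321/7 ≈ -45.857)
G(F) = (-16 + F)*(-11 + F)
N = 3348 (N = (-3)³ + 135*25 = -27 + 3375 = 3348)
N + (-188 + G(7)*K) = 3348 + (-188 + (176 + 7² - 27*7)*(-321/7)) = 3348 + (-188 + (176 + 49 - 189)*(-321/7)) = 3348 + (-188 + 36*(-321/7)) = 3348 + (-188 - 11556/7) = 3348 - 12872/7 = 10564/7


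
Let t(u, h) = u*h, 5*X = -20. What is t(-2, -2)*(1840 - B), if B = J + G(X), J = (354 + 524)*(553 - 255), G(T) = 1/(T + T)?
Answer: -2078431/2 ≈ -1.0392e+6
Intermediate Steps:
X = -4 (X = (⅕)*(-20) = -4)
G(T) = 1/(2*T)
t(u, h) = h*u
J = 261644 (J = 878*298 = 261644)
B = 2093151/8 (B = 261644 + (½)/(-4) = 261644 + (½)*(-¼) = 261644 - ⅛ = 2093151/8 ≈ 2.6164e+5)
t(-2, -2)*(1840 - B) = (-2*(-2))*(1840 - 1*2093151/8) = 4*(1840 - 2093151/8) = 4*(-2078431/8) = -2078431/2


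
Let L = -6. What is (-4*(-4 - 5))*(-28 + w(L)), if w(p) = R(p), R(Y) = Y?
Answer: -1224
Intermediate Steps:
w(p) = p
(-4*(-4 - 5))*(-28 + w(L)) = (-4*(-4 - 5))*(-28 - 6) = -4*(-9)*(-34) = 36*(-34) = -1224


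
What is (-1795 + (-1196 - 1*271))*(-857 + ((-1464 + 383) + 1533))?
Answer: 1321110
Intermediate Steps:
(-1795 + (-1196 - 1*271))*(-857 + ((-1464 + 383) + 1533)) = (-1795 + (-1196 - 271))*(-857 + (-1081 + 1533)) = (-1795 - 1467)*(-857 + 452) = -3262*(-405) = 1321110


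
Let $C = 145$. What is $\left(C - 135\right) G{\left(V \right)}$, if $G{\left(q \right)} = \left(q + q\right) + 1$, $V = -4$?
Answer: $-70$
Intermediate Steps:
$G{\left(q \right)} = 1 + 2 q$ ($G{\left(q \right)} = 2 q + 1 = 1 + 2 q$)
$\left(C - 135\right) G{\left(V \right)} = \left(145 - 135\right) \left(1 + 2 \left(-4\right)\right) = 10 \left(1 - 8\right) = 10 \left(-7\right) = -70$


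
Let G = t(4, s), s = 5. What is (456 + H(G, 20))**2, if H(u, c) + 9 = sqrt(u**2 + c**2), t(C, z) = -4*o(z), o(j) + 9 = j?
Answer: 200465 + 3576*sqrt(41) ≈ 2.2336e+5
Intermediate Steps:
o(j) = -9 + j
t(C, z) = 36 - 4*z (t(C, z) = -4*(-9 + z) = 36 - 4*z)
G = 16 (G = 36 - 4*5 = 36 - 20 = 16)
H(u, c) = -9 + sqrt(c**2 + u**2) (H(u, c) = -9 + sqrt(u**2 + c**2) = -9 + sqrt(c**2 + u**2))
(456 + H(G, 20))**2 = (456 + (-9 + sqrt(20**2 + 16**2)))**2 = (456 + (-9 + sqrt(400 + 256)))**2 = (456 + (-9 + sqrt(656)))**2 = (456 + (-9 + 4*sqrt(41)))**2 = (447 + 4*sqrt(41))**2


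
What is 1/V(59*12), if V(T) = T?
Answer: 1/708 ≈ 0.0014124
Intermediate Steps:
1/V(59*12) = 1/(59*12) = 1/708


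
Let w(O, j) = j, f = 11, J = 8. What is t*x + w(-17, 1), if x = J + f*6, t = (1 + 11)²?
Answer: 10657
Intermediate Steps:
t = 144 (t = 12² = 144)
x = 74 (x = 8 + 11*6 = 8 + 66 = 74)
t*x + w(-17, 1) = 144*74 + 1 = 10656 + 1 = 10657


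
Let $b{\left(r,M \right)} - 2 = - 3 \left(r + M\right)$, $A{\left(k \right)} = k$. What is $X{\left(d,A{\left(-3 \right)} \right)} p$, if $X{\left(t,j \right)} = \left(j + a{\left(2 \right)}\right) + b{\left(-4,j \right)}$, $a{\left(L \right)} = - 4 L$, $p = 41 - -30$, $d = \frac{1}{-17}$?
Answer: $852$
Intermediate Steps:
$d = - \frac{1}{17} \approx -0.058824$
$p = 71$ ($p = 41 + 30 = 71$)
$b{\left(r,M \right)} = 2 - 3 M - 3 r$ ($b{\left(r,M \right)} = 2 - 3 \left(r + M\right) = 2 - 3 \left(M + r\right) = 2 - \left(3 M + 3 r\right) = 2 - 3 M - 3 r$)
$X{\left(t,j \right)} = 6 - 2 j$ ($X{\left(t,j \right)} = \left(j - 8\right) - \left(-14 + 3 j\right) = \left(j - 8\right) + \left(2 - 3 j + 12\right) = \left(-8 + j\right) - \left(-14 + 3 j\right) = 6 - 2 j$)
$X{\left(d,A{\left(-3 \right)} \right)} p = \left(6 - -6\right) 71 = \left(6 + 6\right) 71 = 12 \cdot 71 = 852$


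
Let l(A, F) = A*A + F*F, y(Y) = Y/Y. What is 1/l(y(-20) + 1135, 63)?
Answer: 1/1294465 ≈ 7.7252e-7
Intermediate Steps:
y(Y) = 1
l(A, F) = A² + F²
1/l(y(-20) + 1135, 63) = 1/((1 + 1135)² + 63²) = 1/(1136² + 3969) = 1/(1290496 + 3969) = 1/1294465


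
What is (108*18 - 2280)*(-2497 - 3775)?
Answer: 2107392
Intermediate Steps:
(108*18 - 2280)*(-2497 - 3775) = (1944 - 2280)*(-6272) = -336*(-6272) = 2107392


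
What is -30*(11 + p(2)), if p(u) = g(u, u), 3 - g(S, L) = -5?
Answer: -570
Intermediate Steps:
g(S, L) = 8 (g(S, L) = 3 - 1*(-5) = 3 + 5 = 8)
p(u) = 8
-30*(11 + p(2)) = -30*(11 + 8) = -30*19 = -570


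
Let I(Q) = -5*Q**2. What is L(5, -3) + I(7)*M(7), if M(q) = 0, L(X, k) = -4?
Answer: -4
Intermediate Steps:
L(5, -3) + I(7)*M(7) = -4 - 5*7**2*0 = -4 - 5*49*0 = -4 - 245*0 = -4 + 0 = -4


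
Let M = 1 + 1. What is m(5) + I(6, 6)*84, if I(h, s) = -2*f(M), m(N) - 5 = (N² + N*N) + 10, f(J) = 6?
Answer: -943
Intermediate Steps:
M = 2
m(N) = 15 + 2*N² (m(N) = 5 + ((N² + N*N) + 10) = 5 + ((N² + N²) + 10) = 5 + (2*N² + 10) = 5 + (10 + 2*N²) = 15 + 2*N²)
I(h, s) = -12 (I(h, s) = -2*6 = -12)
m(5) + I(6, 6)*84 = (15 + 2*5²) - 12*84 = (15 + 2*25) - 1008 = (15 + 50) - 1008 = 65 - 1008 = -943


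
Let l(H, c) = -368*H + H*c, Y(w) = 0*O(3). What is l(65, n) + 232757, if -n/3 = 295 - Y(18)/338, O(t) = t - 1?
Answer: 151312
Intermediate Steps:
O(t) = -1 + t
Y(w) = 0 (Y(w) = 0*(-1 + 3) = 0*2 = 0)
n = -885 (n = -3*(295 - 0/338) = -3*(295 - 1*0) = -3*(295 + 0) = -3*295 = -885)
l(65, n) + 232757 = 65*(-368 - 885) + 232757 = 65*(-1253) + 232757 = -81445 + 232757 = 151312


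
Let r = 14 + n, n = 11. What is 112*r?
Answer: 2800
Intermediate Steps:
r = 25 (r = 14 + 11 = 25)
112*r = 112*25 = 2800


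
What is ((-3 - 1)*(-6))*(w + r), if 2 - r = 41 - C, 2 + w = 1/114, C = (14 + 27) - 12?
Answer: -5468/19 ≈ -287.79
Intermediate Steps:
C = 29 (C = 41 - 12 = 29)
w = -227/114 (w = -2 + 1/114 = -227/114 ≈ -1.9912)
r = -10 (r = 2 - (41 - 1*29) = 2 - (41 - 29) = 2 - 1*12 = 2 - 12 = -10)
((-3 - 1)*(-6))*(w + r) = ((-3 - 1)*(-6))*(-227/114 - 10) = -4*(-6)*(-1367/114) = 24*(-1367/114) = -5468/19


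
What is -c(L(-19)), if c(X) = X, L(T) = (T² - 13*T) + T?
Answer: -589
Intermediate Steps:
L(T) = T² - 12*T
-c(L(-19)) = -(-19)*(-12 - 19) = -(-19)*(-31) = -1*589 = -589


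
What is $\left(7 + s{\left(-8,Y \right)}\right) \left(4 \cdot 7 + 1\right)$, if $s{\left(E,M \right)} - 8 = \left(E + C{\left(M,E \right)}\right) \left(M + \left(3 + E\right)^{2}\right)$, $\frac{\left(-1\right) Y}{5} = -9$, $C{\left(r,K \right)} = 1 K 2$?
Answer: $-48285$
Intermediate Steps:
$C{\left(r,K \right)} = 2 K$ ($C{\left(r,K \right)} = K 2 = 2 K$)
$Y = 45$ ($Y = \left(-5\right) \left(-9\right) = 45$)
$s{\left(E,M \right)} = 8 + 3 E \left(M + \left(3 + E\right)^{2}\right)$ ($s{\left(E,M \right)} = 8 + \left(E + 2 E\right) \left(M + \left(3 + E\right)^{2}\right) = 8 + 3 E \left(M + \left(3 + E\right)^{2}\right)$)
$\left(7 + s{\left(-8,Y \right)}\right) \left(4 \cdot 7 + 1\right) = \left(7 + \left(8 + 3 \left(-8\right) 45 + 3 \left(-8\right) \left(3 - 8\right)^{2}\right)\right) \left(4 \cdot 7 + 1\right) = \left(7 + \left(8 - 1080 + 3 \left(-8\right) \left(-5\right)^{2}\right)\right) \left(28 + 1\right) = \left(7 + \left(8 - 1080 + 3 \left(-8\right) 25\right)\right) 29 = \left(7 - 1672\right) 29 = \left(-1665\right) 29 = -48285$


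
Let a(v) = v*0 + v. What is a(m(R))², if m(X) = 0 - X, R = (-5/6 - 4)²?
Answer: 707281/1296 ≈ 545.74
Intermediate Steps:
R = 841/36 (R = (-5*⅙ - 4)² = (-⅚ - 4)² = (-29/6)² = 841/36 ≈ 23.361)
m(X) = -X
a(v) = v (a(v) = 0 + v = v)
a(m(R))² = (-1*841/36)² = (-841/36)² = 707281/1296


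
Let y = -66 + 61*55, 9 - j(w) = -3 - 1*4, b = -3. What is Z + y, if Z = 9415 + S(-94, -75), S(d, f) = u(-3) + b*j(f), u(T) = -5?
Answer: 12651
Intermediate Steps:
j(w) = 16 (j(w) = 9 - (-3 - 1*4) = 9 - (-3 - 4) = 9 - 1*(-7) = 9 + 7 = 16)
y = 3289 (y = -66 + 3355 = 3289)
S(d, f) = -53 (S(d, f) = -5 - 3*16 = -5 - 48 = -53)
Z = 9362 (Z = 9415 - 53 = 9362)
Z + y = 9362 + 3289 = 12651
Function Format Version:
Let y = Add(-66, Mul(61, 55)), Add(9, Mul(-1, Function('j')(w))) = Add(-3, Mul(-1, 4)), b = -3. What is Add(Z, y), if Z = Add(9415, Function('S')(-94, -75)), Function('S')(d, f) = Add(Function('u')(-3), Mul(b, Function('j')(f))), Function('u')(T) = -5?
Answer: 12651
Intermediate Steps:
Function('j')(w) = 16 (Function('j')(w) = Add(9, Mul(-1, Add(-3, Mul(-1, 4)))) = Add(9, Mul(-1, Add(-3, -4))) = Add(9, Mul(-1, -7)) = Add(9, 7) = 16)
y = 3289 (y = Add(-66, 3355) = 3289)
Function('S')(d, f) = -53 (Function('S')(d, f) = Add(-5, Mul(-3, 16)) = Add(-5, -48) = -53)
Z = 9362 (Z = Add(9415, -53) = 9362)
Add(Z, y) = Add(9362, 3289) = 12651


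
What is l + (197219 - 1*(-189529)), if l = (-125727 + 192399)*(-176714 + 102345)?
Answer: -4957943220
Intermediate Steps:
l = -4958329968 (l = 66672*(-74369) = -4958329968)
l + (197219 - 1*(-189529)) = -4958329968 + (197219 - 1*(-189529)) = -4958329968 + (197219 + 189529) = -4958329968 + 386748 = -4957943220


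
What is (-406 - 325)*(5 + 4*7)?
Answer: -24123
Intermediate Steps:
(-406 - 325)*(5 + 4*7) = -731*(5 + 28) = -731*33 = -24123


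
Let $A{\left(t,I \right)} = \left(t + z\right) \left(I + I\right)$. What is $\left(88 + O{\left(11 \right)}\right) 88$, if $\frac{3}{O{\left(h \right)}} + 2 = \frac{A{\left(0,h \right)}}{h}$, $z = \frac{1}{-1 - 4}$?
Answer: $7634$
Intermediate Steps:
$z = - \frac{1}{5}$ ($z = \frac{1}{-5} = - \frac{1}{5} \approx -0.2$)
$A{\left(t,I \right)} = 2 I \left(- \frac{1}{5} + t\right)$ ($A{\left(t,I \right)} = \left(t - \frac{1}{5}\right) \left(I + I\right) = \left(- \frac{1}{5} + t\right) 2 I = 2 I \left(- \frac{1}{5} + t\right)$)
$O{\left(h \right)} = - \frac{5}{4}$ ($O{\left(h \right)} = \frac{3}{-2 + \frac{\frac{2}{5} h \left(-1 + 5 \cdot 0\right)}{h}} = \frac{3}{-2 + \frac{\frac{2}{5} h \left(-1 + 0\right)}{h}} = \frac{3}{-2 + \frac{\frac{2}{5} h \left(-1\right)}{h}} = \frac{3}{-2 + \frac{\left(- \frac{2}{5}\right) h}{h}} = \frac{3}{-2 - \frac{2}{5}} = \frac{3}{- \frac{12}{5}} = 3 \left(- \frac{5}{12}\right) = - \frac{5}{4}$)
$\left(88 + O{\left(11 \right)}\right) 88 = \left(88 - \frac{5}{4}\right) 88 = \frac{347}{4} \cdot 88 = 7634$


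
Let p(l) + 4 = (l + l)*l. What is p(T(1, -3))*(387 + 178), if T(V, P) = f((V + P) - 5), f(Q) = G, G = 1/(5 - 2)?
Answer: -19210/9 ≈ -2134.4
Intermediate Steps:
G = ⅓ (G = 1/3 = ⅓ ≈ 0.33333)
f(Q) = ⅓
T(V, P) = ⅓
p(l) = -4 + 2*l² (p(l) = -4 + (l + l)*l = -4 + (2*l)*l = -4 + 2*l²)
p(T(1, -3))*(387 + 178) = (-4 + 2*(⅓)²)*(387 + 178) = (-4 + 2*(⅑))*565 = (-4 + 2/9)*565 = -34/9*565 = -19210/9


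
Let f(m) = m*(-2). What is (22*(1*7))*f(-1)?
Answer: 308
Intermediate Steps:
f(m) = -2*m
(22*(1*7))*f(-1) = (22*(1*7))*(-2*(-1)) = (22*7)*2 = 154*2 = 308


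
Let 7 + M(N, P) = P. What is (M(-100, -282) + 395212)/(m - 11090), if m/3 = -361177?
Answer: -394923/1094621 ≈ -0.36079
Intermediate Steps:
m = -1083531 (m = 3*(-361177) = -1083531)
M(N, P) = -7 + P
(M(-100, -282) + 395212)/(m - 11090) = ((-7 - 282) + 395212)/(-1083531 - 11090) = (-289 + 395212)/(-1094621) = 394923*(-1/1094621) = -394923/1094621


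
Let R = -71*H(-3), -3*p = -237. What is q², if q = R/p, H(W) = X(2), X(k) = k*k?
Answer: 80656/6241 ≈ 12.924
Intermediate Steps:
X(k) = k²
H(W) = 4 (H(W) = 2² = 4)
p = 79 (p = -⅓*(-237) = 79)
R = -284 (R = -71*4 = -284)
q = -284/79 ≈ -3.5949
q² = (-284/79)² = 80656/6241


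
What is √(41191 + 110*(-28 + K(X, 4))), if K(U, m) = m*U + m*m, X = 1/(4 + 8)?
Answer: √359169/3 ≈ 199.77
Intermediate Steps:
X = 1/12 ≈ 0.083333
K(U, m) = m² + U*m (K(U, m) = U*m + m² = m² + U*m)
√(41191 + 110*(-28 + K(X, 4))) = √(41191 + 110*(-28 + 4*(1/12 + 4))) = √(41191 + 110*(-28 + 4*(49/12))) = √(41191 + 110*(-28 + 49/3)) = √(41191 + 110*(-35/3)) = √(41191 - 3850/3) = √(119723/3) = √359169/3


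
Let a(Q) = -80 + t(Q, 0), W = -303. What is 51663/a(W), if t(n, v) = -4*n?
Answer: 51663/1132 ≈ 45.639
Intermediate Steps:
a(Q) = -80 - 4*Q
51663/a(W) = 51663/(-80 - 4*(-303)) = 51663/(-80 + 1212) = 51663/1132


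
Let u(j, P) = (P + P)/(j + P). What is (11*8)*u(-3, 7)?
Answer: 308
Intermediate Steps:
u(j, P) = 2*P/(P + j) (u(j, P) = (2*P)/(P + j) = 2*P/(P + j))
(11*8)*u(-3, 7) = (11*8)*(2*7/(7 - 3)) = 88*(2*7/4) = 88*(2*7*(¼)) = 88*(7/2) = 308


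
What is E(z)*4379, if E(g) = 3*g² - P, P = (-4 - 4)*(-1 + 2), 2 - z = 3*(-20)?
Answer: 50533660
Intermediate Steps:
z = 62 (z = 2 - 3*(-20) = 2 - 1*(-60) = 2 + 60 = 62)
P = -8 (P = -8*1 = -8)
E(g) = 8 + 3*g² (E(g) = 3*g² - 1*(-8) = 3*g² + 8 = 8 + 3*g²)
E(z)*4379 = (8 + 3*62²)*4379 = (8 + 3*3844)*4379 = (8 + 11532)*4379 = 11540*4379 = 50533660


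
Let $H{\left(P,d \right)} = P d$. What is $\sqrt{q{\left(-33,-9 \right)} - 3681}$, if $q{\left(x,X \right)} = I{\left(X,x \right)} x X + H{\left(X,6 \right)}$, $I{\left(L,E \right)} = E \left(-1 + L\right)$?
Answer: $15 \sqrt{419} \approx 307.04$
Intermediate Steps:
$q{\left(x,X \right)} = 6 X + X x^{2} \left(-1 + X\right)$ ($q{\left(x,X \right)} = x \left(-1 + X\right) x X + X 6 = x^{2} \left(-1 + X\right) X + 6 X = X x^{2} \left(-1 + X\right) + 6 X = 6 X + X x^{2} \left(-1 + X\right)$)
$\sqrt{q{\left(-33,-9 \right)} - 3681} = \sqrt{- 9 \left(6 + \left(-33\right)^{2} \left(-1 - 9\right)\right) - 3681} = \sqrt{- 9 \left(6 + 1089 \left(-10\right)\right) - 3681} = \sqrt{- 9 \left(6 - 10890\right) - 3681} = \sqrt{\left(-9\right) \left(-10884\right) - 3681} = \sqrt{97956 - 3681} = \sqrt{94275} = 15 \sqrt{419}$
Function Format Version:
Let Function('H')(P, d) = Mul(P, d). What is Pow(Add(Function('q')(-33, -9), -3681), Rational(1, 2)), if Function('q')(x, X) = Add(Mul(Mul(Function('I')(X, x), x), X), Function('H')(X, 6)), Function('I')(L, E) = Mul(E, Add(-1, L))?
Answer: Mul(15, Pow(419, Rational(1, 2))) ≈ 307.04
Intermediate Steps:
Function('q')(x, X) = Add(Mul(6, X), Mul(X, Pow(x, 2), Add(-1, X))) (Function('q')(x, X) = Add(Mul(Mul(Mul(x, Add(-1, X)), x), X), Mul(X, 6)) = Add(Mul(Mul(Pow(x, 2), Add(-1, X)), X), Mul(6, X)) = Add(Mul(X, Pow(x, 2), Add(-1, X)), Mul(6, X)) = Add(Mul(6, X), Mul(X, Pow(x, 2), Add(-1, X))))
Pow(Add(Function('q')(-33, -9), -3681), Rational(1, 2)) = Pow(Add(Mul(-9, Add(6, Mul(Pow(-33, 2), Add(-1, -9)))), -3681), Rational(1, 2)) = Pow(Add(Mul(-9, Add(6, Mul(1089, -10))), -3681), Rational(1, 2)) = Pow(Add(Mul(-9, Add(6, -10890)), -3681), Rational(1, 2)) = Pow(Add(Mul(-9, -10884), -3681), Rational(1, 2)) = Pow(Add(97956, -3681), Rational(1, 2)) = Pow(94275, Rational(1, 2)) = Mul(15, Pow(419, Rational(1, 2)))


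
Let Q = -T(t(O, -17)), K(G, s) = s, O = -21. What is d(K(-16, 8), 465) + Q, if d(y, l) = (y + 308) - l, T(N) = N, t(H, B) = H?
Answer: -128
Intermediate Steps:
Q = 21 (Q = -1*(-21) = 21)
d(y, l) = 308 + y - l (d(y, l) = (308 + y) - l = 308 + y - l)
d(K(-16, 8), 465) + Q = (308 + 8 - 1*465) + 21 = (308 + 8 - 465) + 21 = -149 + 21 = -128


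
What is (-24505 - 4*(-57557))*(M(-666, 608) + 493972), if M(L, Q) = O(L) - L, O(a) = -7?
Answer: 101756973213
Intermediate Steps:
M(L, Q) = -7 - L
(-24505 - 4*(-57557))*(M(-666, 608) + 493972) = (-24505 - 4*(-57557))*((-7 - 1*(-666)) + 493972) = (-24505 + 230228)*((-7 + 666) + 493972) = 205723*(659 + 493972) = 205723*494631 = 101756973213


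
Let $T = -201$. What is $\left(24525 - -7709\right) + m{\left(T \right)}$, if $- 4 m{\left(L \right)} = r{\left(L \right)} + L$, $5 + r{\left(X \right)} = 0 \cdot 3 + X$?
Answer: $\frac{129343}{4} \approx 32336.0$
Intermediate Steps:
$r{\left(X \right)} = -5 + X$ ($r{\left(X \right)} = -5 + \left(0 \cdot 3 + X\right) = -5 + \left(0 + X\right) = -5 + X$)
$m{\left(L \right)} = \frac{5}{4} - \frac{L}{2}$ ($m{\left(L \right)} = - \frac{\left(-5 + L\right) + L}{4} = - \frac{-5 + 2 L}{4} = \frac{5}{4} - \frac{L}{2}$)
$\left(24525 - -7709\right) + m{\left(T \right)} = \left(24525 - -7709\right) + \left(\frac{5}{4} - - \frac{201}{2}\right) = \left(24525 + 7709\right) + \left(\frac{5}{4} + \frac{201}{2}\right) = 32234 + \frac{407}{4} = \frac{129343}{4}$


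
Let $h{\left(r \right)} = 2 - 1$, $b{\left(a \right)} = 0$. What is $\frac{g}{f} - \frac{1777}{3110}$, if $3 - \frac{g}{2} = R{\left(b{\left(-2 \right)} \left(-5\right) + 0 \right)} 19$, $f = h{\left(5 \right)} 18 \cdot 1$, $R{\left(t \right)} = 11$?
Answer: $- \frac{656653}{27990} \approx -23.46$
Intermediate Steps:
$h{\left(r \right)} = 1$ ($h{\left(r \right)} = 2 - 1 = 1$)
$f = 18$ ($f = 1 \cdot 18 \cdot 1 = 18 \cdot 1 = 18$)
$g = -412$ ($g = 6 - 2 \cdot 11 \cdot 19 = 6 - 418 = -412$)
$\frac{g}{f} - \frac{1777}{3110} = - \frac{412}{18} - \frac{1777}{3110} = \left(-412\right) \frac{1}{18} - \frac{1777}{3110} = - \frac{206}{9} - \frac{1777}{3110} = - \frac{656653}{27990}$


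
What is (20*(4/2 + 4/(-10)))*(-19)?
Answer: -608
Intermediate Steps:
(20*(4/2 + 4/(-10)))*(-19) = (20*(4*(1/2) + 4*(-1/10)))*(-19) = (20*(2 - 2/5))*(-19) = (20*(8/5))*(-19) = 32*(-19) = -608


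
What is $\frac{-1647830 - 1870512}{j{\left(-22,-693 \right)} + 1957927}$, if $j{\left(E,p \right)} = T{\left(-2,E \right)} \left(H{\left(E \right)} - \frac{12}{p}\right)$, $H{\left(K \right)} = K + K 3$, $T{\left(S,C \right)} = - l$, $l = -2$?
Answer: $- \frac{812737002}{452240489} \approx -1.7971$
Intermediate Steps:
$T{\left(S,C \right)} = 2$ ($T{\left(S,C \right)} = \left(-1\right) \left(-2\right) = 2$)
$H{\left(K \right)} = 4 K$ ($H{\left(K \right)} = K + 3 K = 4 K$)
$j{\left(E,p \right)} = - \frac{24}{p} + 8 E$ ($j{\left(E,p \right)} = 2 \left(4 E - \frac{12}{p}\right) = 2 \left(- \frac{12}{p} + 4 E\right) = - \frac{24}{p} + 8 E$)
$\frac{-1647830 - 1870512}{j{\left(-22,-693 \right)} + 1957927} = \frac{-1647830 - 1870512}{\left(- \frac{24}{-693} + 8 \left(-22\right)\right) + 1957927} = - \frac{3518342}{\left(\left(-24\right) \left(- \frac{1}{693}\right) - 176\right) + 1957927} = - \frac{3518342}{\left(\frac{8}{231} - 176\right) + 1957927} = - \frac{3518342}{- \frac{40648}{231} + 1957927} = - \frac{3518342}{\frac{452240489}{231}} = \left(-3518342\right) \frac{231}{452240489} = - \frac{812737002}{452240489}$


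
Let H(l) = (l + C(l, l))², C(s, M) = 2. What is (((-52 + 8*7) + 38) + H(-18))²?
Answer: 88804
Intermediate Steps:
H(l) = (2 + l)² (H(l) = (l + 2)² = (2 + l)²)
(((-52 + 8*7) + 38) + H(-18))² = (((-52 + 8*7) + 38) + (2 - 18)²)² = (((-52 + 56) + 38) + (-16)²)² = ((4 + 38) + 256)² = (42 + 256)² = 298² = 88804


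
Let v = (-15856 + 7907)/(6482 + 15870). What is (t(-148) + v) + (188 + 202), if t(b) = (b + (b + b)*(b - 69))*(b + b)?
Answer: -423983338797/22352 ≈ -1.8968e+7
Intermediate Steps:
v = -7949/22352 ≈ -0.35563
t(b) = 2*b*(b + 2*b*(-69 + b)) (t(b) = (b + (2*b)*(-69 + b))*(2*b) = (b + 2*b*(-69 + b))*(2*b) = 2*b*(b + 2*b*(-69 + b)))
(t(-148) + v) + (188 + 202) = ((-148)²*(-274 + 4*(-148)) - 7949/22352) + (188 + 202) = (21904*(-274 - 592) - 7949/22352) + 390 = (21904*(-866) - 7949/22352) + 390 = (-18968864 - 7949/22352) + 390 = -423992056077/22352 + 390 = -423983338797/22352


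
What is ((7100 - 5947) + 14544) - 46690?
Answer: -30993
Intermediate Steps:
((7100 - 5947) + 14544) - 46690 = (1153 + 14544) - 46690 = 15697 - 46690 = -30993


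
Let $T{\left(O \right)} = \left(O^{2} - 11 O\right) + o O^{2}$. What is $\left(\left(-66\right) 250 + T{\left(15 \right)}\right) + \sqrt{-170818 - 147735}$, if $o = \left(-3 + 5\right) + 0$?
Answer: $-15990 + i \sqrt{318553} \approx -15990.0 + 564.41 i$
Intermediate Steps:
$o = 2$ ($o = 2 + 0 = 2$)
$T{\left(O \right)} = - 11 O + 3 O^{2}$ ($T{\left(O \right)} = \left(O^{2} - 11 O\right) + 2 O^{2} = - 11 O + 3 O^{2}$)
$\left(\left(-66\right) 250 + T{\left(15 \right)}\right) + \sqrt{-170818 - 147735} = \left(\left(-66\right) 250 + 15 \left(-11 + 3 \cdot 15\right)\right) + \sqrt{-170818 - 147735} = \left(-16500 + 15 \left(-11 + 45\right)\right) + \sqrt{-318553} = \left(-16500 + 15 \cdot 34\right) + i \sqrt{318553} = \left(-16500 + 510\right) + i \sqrt{318553} = -15990 + i \sqrt{318553}$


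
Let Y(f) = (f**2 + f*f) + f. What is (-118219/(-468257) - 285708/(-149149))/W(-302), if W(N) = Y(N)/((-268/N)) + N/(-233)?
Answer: 35280164864771/3339332716451438707 ≈ 1.0565e-5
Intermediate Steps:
Y(f) = f + 2*f**2 (Y(f) = (f**2 + f**2) + f = 2*f**2 + f = f + 2*f**2)
W(N) = -N/233 - N**2*(1 + 2*N)/268 (W(N) = (N*(1 + 2*N))/((-268/N)) + N/(-233) = (N*(1 + 2*N))*(-N/268) + N*(-1/233) = -N**2*(1 + 2*N)/268 - N/233 = -N/233 - N**2*(1 + 2*N)/268)
(-118219/(-468257) - 285708/(-149149))/W(-302) = (-118219/(-468257) - 285708/(-149149))/((-1/62444*(-302)*(268 + 233*(-302)*(1 + 2*(-302))))) = (-118219*(-1/468257) - 285708*(-1/149149))/((-1/62444*(-302)*(268 + 233*(-302)*(1 - 604)))) = (118219/468257 + 285708/149149)/((-1/62444*(-302)*(268 + 233*(-302)*(-603)))) = 151417016587/(69840063293*((-1/62444*(-302)*(268 + 42430698)))) = 151417016587/(69840063293*((-1/62444*(-302)*42430966))) = 151417016587/(69840063293*(47813999/233)) = (151417016587/69840063293)*(233/47813999) = 35280164864771/3339332716451438707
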